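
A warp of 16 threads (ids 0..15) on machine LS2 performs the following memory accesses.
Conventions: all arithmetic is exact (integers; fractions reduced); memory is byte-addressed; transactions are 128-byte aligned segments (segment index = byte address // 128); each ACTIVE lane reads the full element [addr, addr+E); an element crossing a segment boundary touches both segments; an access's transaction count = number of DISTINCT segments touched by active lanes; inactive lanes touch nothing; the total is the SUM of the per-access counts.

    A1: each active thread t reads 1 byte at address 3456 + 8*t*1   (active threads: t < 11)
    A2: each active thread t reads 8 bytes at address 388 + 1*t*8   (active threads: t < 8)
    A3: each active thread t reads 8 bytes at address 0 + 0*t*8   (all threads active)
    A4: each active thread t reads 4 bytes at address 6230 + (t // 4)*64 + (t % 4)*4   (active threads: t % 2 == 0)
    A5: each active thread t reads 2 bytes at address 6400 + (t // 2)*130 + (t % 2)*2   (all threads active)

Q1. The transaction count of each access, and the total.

A1: 1 transaction
A2: 1 transaction
A3: 1 transaction
A4: 3 transactions
A5: 8 transactions

Answer: 1,1,1,3,8; total 14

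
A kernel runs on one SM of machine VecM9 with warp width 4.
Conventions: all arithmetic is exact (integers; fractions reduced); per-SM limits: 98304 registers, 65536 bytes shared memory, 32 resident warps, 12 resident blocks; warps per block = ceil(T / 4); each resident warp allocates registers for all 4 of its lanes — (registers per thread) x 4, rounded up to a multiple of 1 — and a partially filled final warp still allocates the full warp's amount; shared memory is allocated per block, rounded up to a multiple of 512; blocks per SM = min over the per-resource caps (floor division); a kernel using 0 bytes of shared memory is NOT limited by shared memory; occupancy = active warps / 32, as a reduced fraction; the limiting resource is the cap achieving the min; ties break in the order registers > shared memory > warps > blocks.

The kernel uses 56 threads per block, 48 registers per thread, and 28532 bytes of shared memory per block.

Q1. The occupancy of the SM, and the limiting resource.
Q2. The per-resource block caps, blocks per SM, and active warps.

Answer: occupancy 7/8, limited by shared memory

registers: 36 blocks
shared memory: 2 blocks
warps: 2 blocks
blocks: 12 blocks

Answer: 2 blocks, 28 active warps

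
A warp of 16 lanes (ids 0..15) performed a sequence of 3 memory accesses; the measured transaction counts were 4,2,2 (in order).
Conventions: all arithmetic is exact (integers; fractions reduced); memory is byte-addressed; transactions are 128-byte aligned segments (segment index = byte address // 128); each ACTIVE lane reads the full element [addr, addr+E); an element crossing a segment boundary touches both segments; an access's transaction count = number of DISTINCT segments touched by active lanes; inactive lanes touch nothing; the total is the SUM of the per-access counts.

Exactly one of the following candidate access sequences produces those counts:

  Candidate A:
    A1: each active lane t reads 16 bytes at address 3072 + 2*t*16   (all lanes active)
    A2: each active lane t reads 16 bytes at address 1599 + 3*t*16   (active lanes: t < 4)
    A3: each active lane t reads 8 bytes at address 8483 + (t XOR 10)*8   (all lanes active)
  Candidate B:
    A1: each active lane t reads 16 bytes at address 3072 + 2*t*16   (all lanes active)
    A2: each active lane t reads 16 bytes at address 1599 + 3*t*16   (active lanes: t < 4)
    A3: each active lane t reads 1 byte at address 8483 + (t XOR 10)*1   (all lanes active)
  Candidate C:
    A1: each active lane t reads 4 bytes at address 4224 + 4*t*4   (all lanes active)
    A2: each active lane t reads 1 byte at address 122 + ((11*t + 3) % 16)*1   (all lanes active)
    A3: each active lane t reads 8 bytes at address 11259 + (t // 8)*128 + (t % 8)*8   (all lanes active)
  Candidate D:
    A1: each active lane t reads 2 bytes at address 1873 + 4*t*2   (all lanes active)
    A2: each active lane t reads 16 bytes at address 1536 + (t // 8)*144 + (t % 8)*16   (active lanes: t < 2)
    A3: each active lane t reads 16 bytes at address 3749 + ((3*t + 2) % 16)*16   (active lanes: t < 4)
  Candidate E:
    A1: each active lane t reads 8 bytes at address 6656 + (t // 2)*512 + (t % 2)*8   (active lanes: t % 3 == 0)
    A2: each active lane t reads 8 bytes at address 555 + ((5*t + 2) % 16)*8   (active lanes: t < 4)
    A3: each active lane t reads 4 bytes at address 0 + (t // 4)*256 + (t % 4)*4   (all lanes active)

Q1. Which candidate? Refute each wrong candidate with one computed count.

B: A3 gives 1 transaction, not 2
C: A1 gives 2 transactions, not 4
D: A1 gives 2 transactions, not 4
E: A1 gives 6 transactions, not 4
A: all counts match (4,2,2)

Answer: A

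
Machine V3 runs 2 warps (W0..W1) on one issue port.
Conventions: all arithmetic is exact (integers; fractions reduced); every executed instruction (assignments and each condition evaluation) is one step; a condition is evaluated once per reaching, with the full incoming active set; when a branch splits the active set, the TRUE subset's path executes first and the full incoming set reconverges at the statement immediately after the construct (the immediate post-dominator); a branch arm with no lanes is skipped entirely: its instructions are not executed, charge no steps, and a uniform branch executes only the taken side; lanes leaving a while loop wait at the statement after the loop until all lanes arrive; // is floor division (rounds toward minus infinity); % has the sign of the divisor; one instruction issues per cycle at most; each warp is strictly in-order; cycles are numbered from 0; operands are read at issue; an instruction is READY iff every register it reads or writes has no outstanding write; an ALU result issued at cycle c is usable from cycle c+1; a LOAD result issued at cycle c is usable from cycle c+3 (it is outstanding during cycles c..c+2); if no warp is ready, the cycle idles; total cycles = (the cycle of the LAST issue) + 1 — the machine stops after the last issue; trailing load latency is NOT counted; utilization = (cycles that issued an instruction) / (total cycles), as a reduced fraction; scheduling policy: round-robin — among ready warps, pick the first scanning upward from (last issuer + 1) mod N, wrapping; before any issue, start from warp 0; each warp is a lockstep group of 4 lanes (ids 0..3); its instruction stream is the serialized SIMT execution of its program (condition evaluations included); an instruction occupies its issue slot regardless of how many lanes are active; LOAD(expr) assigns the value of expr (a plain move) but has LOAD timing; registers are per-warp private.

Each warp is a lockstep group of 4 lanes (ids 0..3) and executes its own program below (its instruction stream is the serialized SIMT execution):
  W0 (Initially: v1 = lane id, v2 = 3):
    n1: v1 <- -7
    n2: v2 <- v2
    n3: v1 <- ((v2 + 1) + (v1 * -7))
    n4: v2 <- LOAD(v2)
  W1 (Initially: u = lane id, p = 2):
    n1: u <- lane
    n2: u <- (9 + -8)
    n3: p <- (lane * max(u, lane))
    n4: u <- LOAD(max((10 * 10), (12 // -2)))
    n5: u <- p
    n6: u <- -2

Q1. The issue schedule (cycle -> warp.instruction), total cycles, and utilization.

cycle 0: W0.I0
cycle 1: W1.I0
cycle 2: W0.I1
cycle 3: W1.I1
cycle 4: W0.I2
cycle 5: W1.I2
cycle 6: W0.I3
cycle 7: W1.I3
cycle 8: idle
cycle 9: idle
cycle 10: W1.I4
cycle 11: W1.I5

Answer: 12 cycles, utilization 5/6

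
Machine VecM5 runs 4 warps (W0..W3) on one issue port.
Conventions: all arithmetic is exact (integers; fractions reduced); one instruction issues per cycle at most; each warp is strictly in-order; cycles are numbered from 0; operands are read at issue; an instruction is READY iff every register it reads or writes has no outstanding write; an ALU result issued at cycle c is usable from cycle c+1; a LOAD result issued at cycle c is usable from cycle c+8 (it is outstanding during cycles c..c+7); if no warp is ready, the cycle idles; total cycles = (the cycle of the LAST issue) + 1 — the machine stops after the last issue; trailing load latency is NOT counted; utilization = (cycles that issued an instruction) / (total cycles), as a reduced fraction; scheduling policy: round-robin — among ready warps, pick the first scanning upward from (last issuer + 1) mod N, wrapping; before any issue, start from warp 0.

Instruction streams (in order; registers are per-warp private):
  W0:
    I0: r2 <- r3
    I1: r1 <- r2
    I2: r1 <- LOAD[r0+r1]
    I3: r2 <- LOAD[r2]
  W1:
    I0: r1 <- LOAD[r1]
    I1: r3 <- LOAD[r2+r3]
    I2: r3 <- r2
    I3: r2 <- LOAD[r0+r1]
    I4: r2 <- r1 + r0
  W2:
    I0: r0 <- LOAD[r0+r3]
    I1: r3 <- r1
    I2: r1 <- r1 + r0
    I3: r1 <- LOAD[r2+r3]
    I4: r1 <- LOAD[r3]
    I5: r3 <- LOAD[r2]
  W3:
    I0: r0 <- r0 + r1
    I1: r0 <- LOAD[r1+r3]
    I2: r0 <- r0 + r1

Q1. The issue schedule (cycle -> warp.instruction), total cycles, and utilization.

cycle 0: W0.I0
cycle 1: W1.I0
cycle 2: W2.I0
cycle 3: W3.I0
cycle 4: W0.I1
cycle 5: W1.I1
cycle 6: W2.I1
cycle 7: W3.I1
cycle 8: W0.I2
cycle 9: W0.I3
cycle 10: W2.I2
cycle 11: W2.I3
cycle 12: idle
cycle 13: W1.I2
cycle 14: W1.I3
cycle 15: W3.I2
cycle 16: idle
cycle 17: idle
cycle 18: idle
cycle 19: W2.I4
cycle 20: W2.I5
cycle 21: idle
cycle 22: W1.I4

Answer: 23 cycles, utilization 18/23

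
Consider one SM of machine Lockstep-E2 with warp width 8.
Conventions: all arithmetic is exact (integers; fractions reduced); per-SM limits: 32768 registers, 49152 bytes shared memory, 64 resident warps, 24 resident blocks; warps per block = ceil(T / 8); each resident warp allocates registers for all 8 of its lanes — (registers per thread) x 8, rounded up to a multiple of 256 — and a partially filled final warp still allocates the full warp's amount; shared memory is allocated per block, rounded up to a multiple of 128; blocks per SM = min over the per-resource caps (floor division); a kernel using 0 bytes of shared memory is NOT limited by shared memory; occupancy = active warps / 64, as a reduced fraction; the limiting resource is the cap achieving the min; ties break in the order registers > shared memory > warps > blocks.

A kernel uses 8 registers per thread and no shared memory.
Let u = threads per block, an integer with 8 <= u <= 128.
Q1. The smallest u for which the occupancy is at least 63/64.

Answer: u = 17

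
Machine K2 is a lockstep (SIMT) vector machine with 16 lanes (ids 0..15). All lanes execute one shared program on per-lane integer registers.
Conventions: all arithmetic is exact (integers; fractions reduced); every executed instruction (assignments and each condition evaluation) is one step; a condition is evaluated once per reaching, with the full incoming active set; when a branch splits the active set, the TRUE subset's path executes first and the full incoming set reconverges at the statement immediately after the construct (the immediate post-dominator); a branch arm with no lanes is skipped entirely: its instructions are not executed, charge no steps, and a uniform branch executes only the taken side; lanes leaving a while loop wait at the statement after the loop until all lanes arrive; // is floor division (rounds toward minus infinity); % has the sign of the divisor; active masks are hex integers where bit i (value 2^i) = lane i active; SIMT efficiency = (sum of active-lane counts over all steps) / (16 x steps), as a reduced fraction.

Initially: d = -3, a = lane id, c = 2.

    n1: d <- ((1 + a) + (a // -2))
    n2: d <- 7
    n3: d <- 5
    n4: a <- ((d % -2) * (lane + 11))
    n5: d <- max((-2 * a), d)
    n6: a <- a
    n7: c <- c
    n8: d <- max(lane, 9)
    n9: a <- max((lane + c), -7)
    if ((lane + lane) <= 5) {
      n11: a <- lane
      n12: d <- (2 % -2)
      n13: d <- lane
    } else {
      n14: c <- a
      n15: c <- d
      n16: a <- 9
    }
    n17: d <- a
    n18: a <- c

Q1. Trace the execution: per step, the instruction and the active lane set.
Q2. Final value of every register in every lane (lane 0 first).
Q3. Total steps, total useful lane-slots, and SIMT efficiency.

step 0: d <- ((1 + a) + (a // -2))   0xffff
step 1: d <- 7                       0xffff
step 2: d <- 5                       0xffff
step 3: a <- ((d % -2) * (lane + 11)) 0xffff
step 4: d <- max((-2 * a), d)        0xffff
step 5: a <- a                       0xffff
step 6: c <- c                       0xffff
step 7: d <- max(lane, 9)            0xffff
step 8: a <- max((lane + c), -7)     0xffff
step 9: eval ((lane + lane) <= 5)    0xffff
step 10: a <- lane                    0x0007
step 11: d <- (2 % -2)                0x0007
step 12: d <- lane                    0x0007
step 13: c <- a                       0xfff8
step 14: c <- d                       0xfff8
step 15: a <- 9                       0xfff8
step 16: d <- a                       0xffff
step 17: a <- c                       0xffff

Answer: 18 steps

d: 0,1,2,9,9,9,9,9,9,9,9,9,9,9,9,9
a: 2,2,2,9,9,9,9,9,9,9,10,11,12,13,14,15
c: 2,2,2,9,9,9,9,9,9,9,10,11,12,13,14,15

steps = 18; useful = 240; efficiency = 240/288 = 5/6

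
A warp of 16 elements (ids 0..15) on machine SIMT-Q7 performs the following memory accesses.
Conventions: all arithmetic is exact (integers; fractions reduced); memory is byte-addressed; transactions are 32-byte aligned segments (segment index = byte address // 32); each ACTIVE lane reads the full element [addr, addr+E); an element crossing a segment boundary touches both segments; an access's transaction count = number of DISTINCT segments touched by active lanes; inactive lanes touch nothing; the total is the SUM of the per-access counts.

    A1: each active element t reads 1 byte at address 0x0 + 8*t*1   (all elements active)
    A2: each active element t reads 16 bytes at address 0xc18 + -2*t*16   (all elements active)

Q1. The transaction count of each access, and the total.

A1: 4 transactions
A2: 17 transactions

Answer: 4,17; total 21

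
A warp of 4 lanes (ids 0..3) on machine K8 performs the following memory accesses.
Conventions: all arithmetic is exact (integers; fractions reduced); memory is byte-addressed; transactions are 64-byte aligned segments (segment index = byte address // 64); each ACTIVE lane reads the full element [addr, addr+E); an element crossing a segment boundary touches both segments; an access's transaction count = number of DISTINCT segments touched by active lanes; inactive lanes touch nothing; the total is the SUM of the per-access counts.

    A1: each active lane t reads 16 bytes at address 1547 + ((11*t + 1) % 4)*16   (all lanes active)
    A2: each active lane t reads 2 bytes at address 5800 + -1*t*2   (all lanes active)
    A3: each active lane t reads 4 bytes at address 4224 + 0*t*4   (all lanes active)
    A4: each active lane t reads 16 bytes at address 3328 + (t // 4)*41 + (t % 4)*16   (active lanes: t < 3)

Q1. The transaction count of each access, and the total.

A1: 2 transactions
A2: 1 transaction
A3: 1 transaction
A4: 1 transaction

Answer: 2,1,1,1; total 5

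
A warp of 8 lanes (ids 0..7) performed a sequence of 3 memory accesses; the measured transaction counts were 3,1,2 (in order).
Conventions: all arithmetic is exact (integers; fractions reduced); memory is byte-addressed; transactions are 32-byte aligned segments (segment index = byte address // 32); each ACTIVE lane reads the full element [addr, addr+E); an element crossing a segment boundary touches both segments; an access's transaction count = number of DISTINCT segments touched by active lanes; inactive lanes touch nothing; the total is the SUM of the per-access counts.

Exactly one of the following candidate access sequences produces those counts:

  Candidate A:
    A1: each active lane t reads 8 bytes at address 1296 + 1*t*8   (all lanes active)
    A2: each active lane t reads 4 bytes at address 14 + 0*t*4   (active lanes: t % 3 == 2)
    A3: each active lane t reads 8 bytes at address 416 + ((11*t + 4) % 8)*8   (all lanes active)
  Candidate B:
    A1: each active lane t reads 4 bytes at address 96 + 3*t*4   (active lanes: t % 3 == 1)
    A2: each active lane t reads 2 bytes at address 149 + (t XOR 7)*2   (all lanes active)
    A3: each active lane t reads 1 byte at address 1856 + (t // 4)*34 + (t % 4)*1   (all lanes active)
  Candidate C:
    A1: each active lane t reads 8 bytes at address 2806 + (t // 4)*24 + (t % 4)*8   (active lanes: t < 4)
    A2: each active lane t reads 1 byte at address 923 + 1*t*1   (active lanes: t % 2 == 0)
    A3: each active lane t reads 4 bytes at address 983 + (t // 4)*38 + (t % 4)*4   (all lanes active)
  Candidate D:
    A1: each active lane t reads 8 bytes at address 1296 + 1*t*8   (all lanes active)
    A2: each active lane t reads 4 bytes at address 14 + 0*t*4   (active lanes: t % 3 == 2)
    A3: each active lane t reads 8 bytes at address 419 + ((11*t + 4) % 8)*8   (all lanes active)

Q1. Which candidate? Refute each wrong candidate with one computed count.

B: A2 gives 2 transactions, not 1
C: A1 gives 2 transactions, not 3
D: A3 gives 3 transactions, not 2
A: all counts match (3,1,2)

Answer: A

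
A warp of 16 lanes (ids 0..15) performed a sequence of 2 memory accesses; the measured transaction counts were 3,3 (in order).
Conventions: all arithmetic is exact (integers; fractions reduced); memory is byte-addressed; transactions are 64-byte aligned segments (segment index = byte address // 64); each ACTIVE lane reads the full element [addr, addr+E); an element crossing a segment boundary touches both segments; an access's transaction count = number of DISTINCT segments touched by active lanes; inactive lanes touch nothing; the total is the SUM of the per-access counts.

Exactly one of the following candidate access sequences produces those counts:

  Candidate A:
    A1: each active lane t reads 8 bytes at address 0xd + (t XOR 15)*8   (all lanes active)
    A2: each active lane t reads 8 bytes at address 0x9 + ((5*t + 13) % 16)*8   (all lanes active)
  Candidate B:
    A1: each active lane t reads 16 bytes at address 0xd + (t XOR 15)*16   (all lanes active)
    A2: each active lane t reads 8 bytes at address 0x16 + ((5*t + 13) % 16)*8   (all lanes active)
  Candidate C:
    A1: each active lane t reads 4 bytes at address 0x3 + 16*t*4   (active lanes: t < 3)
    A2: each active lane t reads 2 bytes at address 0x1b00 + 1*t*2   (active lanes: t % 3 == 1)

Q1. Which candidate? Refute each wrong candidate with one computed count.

B: A1 gives 5 transactions, not 3
C: A2 gives 1 transaction, not 3
A: all counts match (3,3)

Answer: A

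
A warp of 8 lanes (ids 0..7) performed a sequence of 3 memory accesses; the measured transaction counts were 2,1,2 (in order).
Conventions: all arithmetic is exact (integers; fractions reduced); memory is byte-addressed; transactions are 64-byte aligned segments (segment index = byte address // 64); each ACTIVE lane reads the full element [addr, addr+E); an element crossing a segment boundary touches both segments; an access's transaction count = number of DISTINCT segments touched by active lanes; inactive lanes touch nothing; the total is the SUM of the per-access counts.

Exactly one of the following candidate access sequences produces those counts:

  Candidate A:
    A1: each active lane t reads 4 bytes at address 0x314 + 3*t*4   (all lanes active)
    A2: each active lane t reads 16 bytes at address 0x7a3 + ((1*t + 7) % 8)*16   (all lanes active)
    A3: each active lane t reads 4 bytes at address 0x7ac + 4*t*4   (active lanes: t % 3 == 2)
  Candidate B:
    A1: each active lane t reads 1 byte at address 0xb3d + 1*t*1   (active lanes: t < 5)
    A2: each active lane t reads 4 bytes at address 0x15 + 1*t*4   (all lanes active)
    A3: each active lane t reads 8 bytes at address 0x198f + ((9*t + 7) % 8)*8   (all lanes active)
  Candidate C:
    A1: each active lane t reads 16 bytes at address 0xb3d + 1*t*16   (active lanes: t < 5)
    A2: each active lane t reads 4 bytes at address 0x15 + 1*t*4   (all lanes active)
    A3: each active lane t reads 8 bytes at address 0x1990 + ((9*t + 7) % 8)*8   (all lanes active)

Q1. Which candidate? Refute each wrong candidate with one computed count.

A: A2 gives 3 transactions, not 1
C: A1 gives 3 transactions, not 2
B: all counts match (2,1,2)

Answer: B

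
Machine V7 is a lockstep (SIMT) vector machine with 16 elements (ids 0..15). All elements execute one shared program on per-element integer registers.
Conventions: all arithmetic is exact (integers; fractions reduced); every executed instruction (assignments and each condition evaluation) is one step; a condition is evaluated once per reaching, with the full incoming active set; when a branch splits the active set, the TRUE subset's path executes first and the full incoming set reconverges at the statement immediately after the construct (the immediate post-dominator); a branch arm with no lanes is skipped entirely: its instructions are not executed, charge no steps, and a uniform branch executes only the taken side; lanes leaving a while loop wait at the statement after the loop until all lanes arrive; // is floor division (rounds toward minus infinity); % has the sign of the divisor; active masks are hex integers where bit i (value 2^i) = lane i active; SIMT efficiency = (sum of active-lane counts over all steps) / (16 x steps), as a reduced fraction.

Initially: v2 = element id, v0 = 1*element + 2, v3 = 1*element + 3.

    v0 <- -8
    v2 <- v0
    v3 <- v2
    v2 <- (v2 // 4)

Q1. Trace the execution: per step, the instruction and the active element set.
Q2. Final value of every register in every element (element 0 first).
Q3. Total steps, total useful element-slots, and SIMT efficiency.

step 0: v0 <- -8                     0xffff
step 1: v2 <- v0                     0xffff
step 2: v3 <- v2                     0xffff
step 3: v2 <- (v2 // 4)              0xffff

Answer: 4 steps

v2: -2,-2,-2,-2,-2,-2,-2,-2,-2,-2,-2,-2,-2,-2,-2,-2
v0: -8,-8,-8,-8,-8,-8,-8,-8,-8,-8,-8,-8,-8,-8,-8,-8
v3: -8,-8,-8,-8,-8,-8,-8,-8,-8,-8,-8,-8,-8,-8,-8,-8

steps = 4; useful = 64; efficiency = 64/64 = 1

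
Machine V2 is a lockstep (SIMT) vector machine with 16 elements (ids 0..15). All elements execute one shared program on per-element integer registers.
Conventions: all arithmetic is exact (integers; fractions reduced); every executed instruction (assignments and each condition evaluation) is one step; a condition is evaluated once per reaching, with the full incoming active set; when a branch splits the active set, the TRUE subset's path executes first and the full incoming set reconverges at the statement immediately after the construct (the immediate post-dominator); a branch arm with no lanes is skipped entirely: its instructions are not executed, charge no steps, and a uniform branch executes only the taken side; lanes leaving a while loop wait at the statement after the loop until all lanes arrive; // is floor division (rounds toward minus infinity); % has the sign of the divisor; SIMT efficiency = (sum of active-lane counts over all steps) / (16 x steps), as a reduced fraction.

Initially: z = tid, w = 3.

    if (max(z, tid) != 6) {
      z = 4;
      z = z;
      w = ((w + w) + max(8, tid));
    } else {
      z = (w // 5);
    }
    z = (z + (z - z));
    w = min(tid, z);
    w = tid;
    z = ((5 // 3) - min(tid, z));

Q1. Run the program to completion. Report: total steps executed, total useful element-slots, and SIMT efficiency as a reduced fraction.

Answer: 9 steps, 126 useful, 7/8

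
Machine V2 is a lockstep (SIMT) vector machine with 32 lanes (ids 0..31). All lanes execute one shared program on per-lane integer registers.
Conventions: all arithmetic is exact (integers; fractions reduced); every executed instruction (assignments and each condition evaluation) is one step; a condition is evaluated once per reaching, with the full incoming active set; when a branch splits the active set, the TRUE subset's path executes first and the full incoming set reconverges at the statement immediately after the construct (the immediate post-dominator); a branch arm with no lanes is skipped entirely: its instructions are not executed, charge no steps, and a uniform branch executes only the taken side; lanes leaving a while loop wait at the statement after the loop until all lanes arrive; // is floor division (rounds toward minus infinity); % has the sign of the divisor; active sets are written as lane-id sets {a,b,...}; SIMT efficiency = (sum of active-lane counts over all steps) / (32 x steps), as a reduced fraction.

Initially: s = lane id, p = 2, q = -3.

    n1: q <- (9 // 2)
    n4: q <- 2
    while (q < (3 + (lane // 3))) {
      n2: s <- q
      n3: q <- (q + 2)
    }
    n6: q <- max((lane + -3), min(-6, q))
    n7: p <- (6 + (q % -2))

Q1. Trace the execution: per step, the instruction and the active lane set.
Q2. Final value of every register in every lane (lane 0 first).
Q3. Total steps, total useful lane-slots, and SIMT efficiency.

step 0: q <- (9 // 2)                {0,1,2,3,4,5,6,7,8,9,10,11,12,13,14,15,16,17,18,19,20,21,22,23,24,25,26,27,28,29,30,31}
step 1: q <- 2                       {0,1,2,3,4,5,6,7,8,9,10,11,12,13,14,15,16,17,18,19,20,21,22,23,24,25,26,27,28,29,30,31}
step 2: eval (q < (3 + (lane // 3))) {0,1,2,3,4,5,6,7,8,9,10,11,12,13,14,15,16,17,18,19,20,21,22,23,24,25,26,27,28,29,30,31}
step 3: s <- q                       {0,1,2,3,4,5,6,7,8,9,10,11,12,13,14,15,16,17,18,19,20,21,22,23,24,25,26,27,28,29,30,31}
step 4: q <- (q + 2)                 {0,1,2,3,4,5,6,7,8,9,10,11,12,13,14,15,16,17,18,19,20,21,22,23,24,25,26,27,28,29,30,31}
step 5: eval (q < (3 + (lane // 3))) {0,1,2,3,4,5,6,7,8,9,10,11,12,13,14,15,16,17,18,19,20,21,22,23,24,25,26,27,28,29,30,31}
step 6: s <- q                       {6,7,8,9,10,11,12,13,14,15,16,17,18,19,20,21,22,23,24,25,26,27,28,29,30,31}
step 7: q <- (q + 2)                 {6,7,8,9,10,11,12,13,14,15,16,17,18,19,20,21,22,23,24,25,26,27,28,29,30,31}
step 8: eval (q < (3 + (lane // 3))) {6,7,8,9,10,11,12,13,14,15,16,17,18,19,20,21,22,23,24,25,26,27,28,29,30,31}
step 9: s <- q                       {12,13,14,15,16,17,18,19,20,21,22,23,24,25,26,27,28,29,30,31}
step 10: q <- (q + 2)                 {12,13,14,15,16,17,18,19,20,21,22,23,24,25,26,27,28,29,30,31}
step 11: eval (q < (3 + (lane // 3))) {12,13,14,15,16,17,18,19,20,21,22,23,24,25,26,27,28,29,30,31}
step 12: s <- q                       {18,19,20,21,22,23,24,25,26,27,28,29,30,31}
step 13: q <- (q + 2)                 {18,19,20,21,22,23,24,25,26,27,28,29,30,31}
step 14: eval (q < (3 + (lane // 3))) {18,19,20,21,22,23,24,25,26,27,28,29,30,31}
step 15: s <- q                       {24,25,26,27,28,29,30,31}
step 16: q <- (q + 2)                 {24,25,26,27,28,29,30,31}
step 17: eval (q < (3 + (lane // 3))) {24,25,26,27,28,29,30,31}
step 18: s <- q                       {30,31}
step 19: q <- (q + 2)                 {30,31}
step 20: eval (q < (3 + (lane // 3))) {30,31}
step 21: q <- max((lane + -3), min(-6, q)) {0,1,2,3,4,5,6,7,8,9,10,11,12,13,14,15,16,17,18,19,20,21,22,23,24,25,26,27,28,29,30,31}
step 22: p <- (6 + (q % -2))          {0,1,2,3,4,5,6,7,8,9,10,11,12,13,14,15,16,17,18,19,20,21,22,23,24,25,26,27,28,29,30,31}

Answer: 23 steps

s: 2,2,2,2,2,2,4,4,4,4,4,4,6,6,6,6,6,6,8,8,8,8,8,8,10,10,10,10,10,10,12,12
p: 5,6,5,6,5,6,5,6,5,6,5,6,5,6,5,6,5,6,5,6,5,6,5,6,5,6,5,6,5,6,5,6
q: -3,-2,-1,0,1,2,3,4,5,6,7,8,9,10,11,12,13,14,15,16,17,18,19,20,21,22,23,24,25,26,27,28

steps = 23; useful = 466; efficiency = 466/736 = 233/368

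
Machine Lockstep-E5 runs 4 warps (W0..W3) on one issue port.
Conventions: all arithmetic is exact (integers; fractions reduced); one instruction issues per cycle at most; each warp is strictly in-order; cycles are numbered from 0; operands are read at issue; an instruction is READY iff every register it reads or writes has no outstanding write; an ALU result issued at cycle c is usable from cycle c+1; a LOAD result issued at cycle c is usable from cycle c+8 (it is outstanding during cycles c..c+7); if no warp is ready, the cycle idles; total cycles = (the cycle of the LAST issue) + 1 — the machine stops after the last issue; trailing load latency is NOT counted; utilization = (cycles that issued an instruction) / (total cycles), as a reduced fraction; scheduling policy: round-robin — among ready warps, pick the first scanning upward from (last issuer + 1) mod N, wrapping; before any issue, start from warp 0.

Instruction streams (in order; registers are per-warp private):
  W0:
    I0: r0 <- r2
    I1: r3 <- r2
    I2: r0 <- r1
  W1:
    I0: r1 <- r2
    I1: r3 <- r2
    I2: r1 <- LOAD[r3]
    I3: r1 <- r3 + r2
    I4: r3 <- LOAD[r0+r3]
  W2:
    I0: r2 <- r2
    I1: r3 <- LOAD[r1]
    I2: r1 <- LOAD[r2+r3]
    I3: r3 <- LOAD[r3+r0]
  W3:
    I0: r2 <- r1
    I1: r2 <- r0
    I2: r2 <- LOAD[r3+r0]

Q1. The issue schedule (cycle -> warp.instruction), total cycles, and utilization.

cycle 0: W0.I0
cycle 1: W1.I0
cycle 2: W2.I0
cycle 3: W3.I0
cycle 4: W0.I1
cycle 5: W1.I1
cycle 6: W2.I1
cycle 7: W3.I1
cycle 8: W0.I2
cycle 9: W1.I2
cycle 10: W3.I2
cycle 11: idle
cycle 12: idle
cycle 13: idle
cycle 14: W2.I2
cycle 15: W2.I3
cycle 16: idle
cycle 17: W1.I3
cycle 18: W1.I4

Answer: 19 cycles, utilization 15/19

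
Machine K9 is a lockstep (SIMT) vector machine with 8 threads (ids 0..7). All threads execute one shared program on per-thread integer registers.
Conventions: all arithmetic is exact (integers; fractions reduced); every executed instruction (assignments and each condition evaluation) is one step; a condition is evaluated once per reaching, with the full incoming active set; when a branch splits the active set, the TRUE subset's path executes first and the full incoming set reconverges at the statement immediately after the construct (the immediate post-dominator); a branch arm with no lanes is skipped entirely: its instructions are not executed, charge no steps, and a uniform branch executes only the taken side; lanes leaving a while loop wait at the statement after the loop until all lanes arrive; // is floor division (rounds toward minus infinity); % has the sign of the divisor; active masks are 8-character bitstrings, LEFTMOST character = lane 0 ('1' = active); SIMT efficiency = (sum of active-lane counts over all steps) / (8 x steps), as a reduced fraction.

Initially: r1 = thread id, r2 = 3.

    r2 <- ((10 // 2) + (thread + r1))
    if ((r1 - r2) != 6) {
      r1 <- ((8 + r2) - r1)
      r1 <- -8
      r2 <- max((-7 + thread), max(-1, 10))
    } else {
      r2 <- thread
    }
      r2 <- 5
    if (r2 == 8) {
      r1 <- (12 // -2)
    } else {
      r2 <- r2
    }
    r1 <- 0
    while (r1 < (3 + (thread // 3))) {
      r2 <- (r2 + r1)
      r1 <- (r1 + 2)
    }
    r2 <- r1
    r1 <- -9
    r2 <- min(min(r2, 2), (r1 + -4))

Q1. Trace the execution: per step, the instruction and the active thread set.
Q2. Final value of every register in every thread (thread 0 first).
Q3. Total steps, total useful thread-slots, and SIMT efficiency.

step 0: r2 <- ((10 // 2) + (thread + r1)) 11111111
step 1: eval ((r1 - r2) != 6)        11111111
step 2: r1 <- ((8 + r2) - r1)        11111111
step 3: r1 <- -8                     11111111
step 4: r2 <- max((-7 + thread), max(-1, 10)) 11111111
step 5: r2 <- 5                      11111111
step 6: eval (r2 == 8)               11111111
step 7: r2 <- r2                     11111111
step 8: r1 <- 0                      11111111
step 9: eval (r1 < (3 + (thread // 3))) 11111111
step 10: r2 <- (r2 + r1)              11111111
step 11: r1 <- (r1 + 2)               11111111
step 12: eval (r1 < (3 + (thread // 3))) 11111111
step 13: r2 <- (r2 + r1)              11111111
step 14: r1 <- (r1 + 2)               11111111
step 15: eval (r1 < (3 + (thread // 3))) 11111111
step 16: r2 <- (r2 + r1)              00000011
step 17: r1 <- (r1 + 2)               00000011
step 18: eval (r1 < (3 + (thread // 3))) 00000011
step 19: r2 <- r1                     11111111
step 20: r1 <- -9                     11111111
step 21: r2 <- min(min(r2, 2), (r1 + -4)) 11111111

Answer: 22 steps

r1: -9,-9,-9,-9,-9,-9,-9,-9
r2: -13,-13,-13,-13,-13,-13,-13,-13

steps = 22; useful = 158; efficiency = 158/176 = 79/88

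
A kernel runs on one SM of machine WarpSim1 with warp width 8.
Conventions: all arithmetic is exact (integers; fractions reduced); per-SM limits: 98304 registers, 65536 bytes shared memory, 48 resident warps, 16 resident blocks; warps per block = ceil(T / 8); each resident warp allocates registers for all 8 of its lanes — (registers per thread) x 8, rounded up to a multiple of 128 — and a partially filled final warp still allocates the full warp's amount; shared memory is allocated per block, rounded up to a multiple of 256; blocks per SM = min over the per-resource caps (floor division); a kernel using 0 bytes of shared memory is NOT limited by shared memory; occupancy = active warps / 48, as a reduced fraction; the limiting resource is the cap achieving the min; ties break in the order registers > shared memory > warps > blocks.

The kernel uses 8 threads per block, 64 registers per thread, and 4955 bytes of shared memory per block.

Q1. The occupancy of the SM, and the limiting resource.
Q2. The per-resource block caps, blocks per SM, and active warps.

Answer: occupancy 1/4, limited by shared memory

registers: 192 blocks
shared memory: 12 blocks
warps: 48 blocks
blocks: 16 blocks

Answer: 12 blocks, 12 active warps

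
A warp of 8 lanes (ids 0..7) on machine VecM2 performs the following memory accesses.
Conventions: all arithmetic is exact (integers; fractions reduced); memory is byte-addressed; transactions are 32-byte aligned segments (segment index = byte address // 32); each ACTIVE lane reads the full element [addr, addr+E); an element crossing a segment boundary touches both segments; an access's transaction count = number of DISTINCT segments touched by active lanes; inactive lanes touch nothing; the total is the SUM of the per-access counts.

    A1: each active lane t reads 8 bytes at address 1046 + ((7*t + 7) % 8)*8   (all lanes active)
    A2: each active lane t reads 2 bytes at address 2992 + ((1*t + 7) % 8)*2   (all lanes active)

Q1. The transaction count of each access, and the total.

A1: 3 transactions
A2: 1 transaction

Answer: 3,1; total 4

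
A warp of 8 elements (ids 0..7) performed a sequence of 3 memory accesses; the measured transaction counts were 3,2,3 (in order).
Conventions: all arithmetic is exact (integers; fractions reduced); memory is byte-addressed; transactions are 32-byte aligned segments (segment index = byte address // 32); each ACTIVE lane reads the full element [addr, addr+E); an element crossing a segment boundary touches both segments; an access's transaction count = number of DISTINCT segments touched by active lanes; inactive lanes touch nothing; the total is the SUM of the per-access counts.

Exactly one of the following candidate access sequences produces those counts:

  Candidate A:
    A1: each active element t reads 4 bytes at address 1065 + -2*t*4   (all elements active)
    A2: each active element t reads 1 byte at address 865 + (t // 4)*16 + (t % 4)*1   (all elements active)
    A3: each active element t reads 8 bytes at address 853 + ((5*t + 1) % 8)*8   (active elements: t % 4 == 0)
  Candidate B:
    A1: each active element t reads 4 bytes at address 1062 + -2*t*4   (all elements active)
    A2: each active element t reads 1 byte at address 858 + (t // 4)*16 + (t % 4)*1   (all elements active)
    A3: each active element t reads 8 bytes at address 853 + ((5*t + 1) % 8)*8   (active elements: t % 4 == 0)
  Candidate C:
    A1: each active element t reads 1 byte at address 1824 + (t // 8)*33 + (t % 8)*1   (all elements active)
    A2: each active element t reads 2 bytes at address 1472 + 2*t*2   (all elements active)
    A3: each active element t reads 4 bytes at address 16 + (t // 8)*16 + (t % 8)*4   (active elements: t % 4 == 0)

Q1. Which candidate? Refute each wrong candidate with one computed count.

A: A2 gives 1 transaction, not 2
C: A1 gives 1 transaction, not 3
B: all counts match (3,2,3)

Answer: B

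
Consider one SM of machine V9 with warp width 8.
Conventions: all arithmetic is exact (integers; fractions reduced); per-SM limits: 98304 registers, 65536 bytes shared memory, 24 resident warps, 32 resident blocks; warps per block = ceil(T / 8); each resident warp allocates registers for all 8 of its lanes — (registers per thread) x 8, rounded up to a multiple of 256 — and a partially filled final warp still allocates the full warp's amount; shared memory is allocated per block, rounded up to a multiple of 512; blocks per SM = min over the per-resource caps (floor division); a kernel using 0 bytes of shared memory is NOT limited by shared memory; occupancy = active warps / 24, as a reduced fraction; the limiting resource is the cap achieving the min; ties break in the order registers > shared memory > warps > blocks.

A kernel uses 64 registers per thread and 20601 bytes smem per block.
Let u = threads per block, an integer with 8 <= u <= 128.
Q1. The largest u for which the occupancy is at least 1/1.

Answer: u = 96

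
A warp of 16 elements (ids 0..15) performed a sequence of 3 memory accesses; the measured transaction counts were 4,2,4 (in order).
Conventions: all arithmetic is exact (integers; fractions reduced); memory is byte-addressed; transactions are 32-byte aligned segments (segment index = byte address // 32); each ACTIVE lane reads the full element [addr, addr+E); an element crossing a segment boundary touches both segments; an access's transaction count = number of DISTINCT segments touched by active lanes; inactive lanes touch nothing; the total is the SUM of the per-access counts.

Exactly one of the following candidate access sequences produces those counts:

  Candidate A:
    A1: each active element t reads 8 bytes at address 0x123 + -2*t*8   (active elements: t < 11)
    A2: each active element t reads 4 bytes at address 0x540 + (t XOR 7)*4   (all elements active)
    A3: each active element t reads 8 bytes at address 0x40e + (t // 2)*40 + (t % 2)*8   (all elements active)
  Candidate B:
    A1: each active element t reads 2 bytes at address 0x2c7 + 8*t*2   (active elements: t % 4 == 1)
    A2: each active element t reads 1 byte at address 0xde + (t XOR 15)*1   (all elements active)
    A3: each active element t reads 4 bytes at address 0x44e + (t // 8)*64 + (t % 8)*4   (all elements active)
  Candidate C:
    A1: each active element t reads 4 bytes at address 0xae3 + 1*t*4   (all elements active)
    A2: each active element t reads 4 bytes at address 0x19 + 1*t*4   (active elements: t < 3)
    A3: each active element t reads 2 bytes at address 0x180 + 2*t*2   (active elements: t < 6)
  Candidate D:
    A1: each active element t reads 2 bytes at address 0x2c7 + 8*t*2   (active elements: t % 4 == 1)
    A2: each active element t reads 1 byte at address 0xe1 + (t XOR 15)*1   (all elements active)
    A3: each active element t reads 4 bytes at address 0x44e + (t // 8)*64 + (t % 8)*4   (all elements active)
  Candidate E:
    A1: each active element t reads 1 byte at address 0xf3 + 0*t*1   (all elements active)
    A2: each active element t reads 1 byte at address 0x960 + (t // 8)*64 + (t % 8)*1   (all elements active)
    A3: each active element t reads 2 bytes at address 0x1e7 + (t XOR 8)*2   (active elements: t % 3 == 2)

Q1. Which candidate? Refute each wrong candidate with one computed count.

A: A1 gives 6 transactions, not 4
C: A1 gives 3 transactions, not 4
D: A2 gives 1 transaction, not 2
E: A1 gives 1 transaction, not 4
B: all counts match (4,2,4)

Answer: B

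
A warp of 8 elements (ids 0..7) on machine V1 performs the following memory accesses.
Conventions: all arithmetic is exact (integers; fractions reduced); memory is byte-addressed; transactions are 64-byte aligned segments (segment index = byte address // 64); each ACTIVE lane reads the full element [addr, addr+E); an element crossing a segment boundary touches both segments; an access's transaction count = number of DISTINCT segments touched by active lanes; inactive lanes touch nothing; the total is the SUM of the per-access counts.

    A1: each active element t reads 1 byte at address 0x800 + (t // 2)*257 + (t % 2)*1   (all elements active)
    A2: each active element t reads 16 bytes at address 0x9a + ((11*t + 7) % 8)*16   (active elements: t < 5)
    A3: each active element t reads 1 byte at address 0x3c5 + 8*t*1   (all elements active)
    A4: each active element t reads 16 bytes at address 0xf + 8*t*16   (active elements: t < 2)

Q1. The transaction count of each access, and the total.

A1: 4 transactions
A2: 3 transactions
A3: 1 transaction
A4: 2 transactions

Answer: 4,3,1,2; total 10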